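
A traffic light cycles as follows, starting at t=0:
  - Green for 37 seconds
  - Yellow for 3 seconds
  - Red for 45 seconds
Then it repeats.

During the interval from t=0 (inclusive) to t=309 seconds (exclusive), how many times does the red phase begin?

Answer: 4

Derivation:
Cycle = 37+3+45 = 85s
red phase starts at t = k*85 + 40 for k=0,1,2,...
Need k*85+40 < 309 → k < 3.165
k ∈ {0, ..., 3} → 4 starts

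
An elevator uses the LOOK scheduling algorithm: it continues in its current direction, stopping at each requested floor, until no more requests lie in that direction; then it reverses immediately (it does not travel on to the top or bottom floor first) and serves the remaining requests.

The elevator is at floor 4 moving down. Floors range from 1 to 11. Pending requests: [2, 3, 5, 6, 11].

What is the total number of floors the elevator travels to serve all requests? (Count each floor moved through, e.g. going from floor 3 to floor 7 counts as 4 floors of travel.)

Start at floor 4 moving down, LOOK stop order: [3, 2, 5, 6, 11]
  4 → 3: |3-4| = 1, total = 1
  3 → 2: |2-3| = 1, total = 2
  2 → 5: |5-2| = 3, total = 5
  5 → 6: |6-5| = 1, total = 6
  6 → 11: |11-6| = 5, total = 11

Answer: 11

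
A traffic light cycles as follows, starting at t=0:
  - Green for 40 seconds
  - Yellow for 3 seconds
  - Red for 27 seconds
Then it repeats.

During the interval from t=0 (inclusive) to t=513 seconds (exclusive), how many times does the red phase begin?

Answer: 7

Derivation:
Cycle = 40+3+27 = 70s
red phase starts at t = k*70 + 43 for k=0,1,2,...
Need k*70+43 < 513 → k < 6.714
k ∈ {0, ..., 6} → 7 starts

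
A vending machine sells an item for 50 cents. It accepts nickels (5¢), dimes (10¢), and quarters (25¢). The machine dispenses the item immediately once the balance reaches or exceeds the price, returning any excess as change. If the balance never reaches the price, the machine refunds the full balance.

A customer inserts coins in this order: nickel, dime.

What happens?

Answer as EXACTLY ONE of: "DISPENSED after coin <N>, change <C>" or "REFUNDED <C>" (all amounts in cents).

Price: 50¢
Coin 1 (nickel, 5¢): balance = 5¢
Coin 2 (dime, 10¢): balance = 15¢
All coins inserted, balance 15¢ < price 50¢ → REFUND 15¢

Answer: REFUNDED 15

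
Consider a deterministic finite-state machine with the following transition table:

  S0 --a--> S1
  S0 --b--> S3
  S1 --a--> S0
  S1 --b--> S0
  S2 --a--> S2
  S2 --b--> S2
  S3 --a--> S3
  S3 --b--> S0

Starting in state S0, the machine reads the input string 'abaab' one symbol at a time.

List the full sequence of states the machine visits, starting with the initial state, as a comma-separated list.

Answer: S0, S1, S0, S1, S0, S3

Derivation:
Start: S0
  read 'a': S0 --a--> S1
  read 'b': S1 --b--> S0
  read 'a': S0 --a--> S1
  read 'a': S1 --a--> S0
  read 'b': S0 --b--> S3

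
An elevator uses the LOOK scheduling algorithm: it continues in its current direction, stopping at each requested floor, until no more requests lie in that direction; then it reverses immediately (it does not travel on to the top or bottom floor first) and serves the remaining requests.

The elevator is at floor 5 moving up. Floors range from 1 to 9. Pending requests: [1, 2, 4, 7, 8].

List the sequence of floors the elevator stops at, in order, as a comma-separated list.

Answer: 7, 8, 4, 2, 1

Derivation:
Current: 5, moving UP
Serve above first (ascending): [7, 8]
Then reverse, serve below (descending): [4, 2, 1]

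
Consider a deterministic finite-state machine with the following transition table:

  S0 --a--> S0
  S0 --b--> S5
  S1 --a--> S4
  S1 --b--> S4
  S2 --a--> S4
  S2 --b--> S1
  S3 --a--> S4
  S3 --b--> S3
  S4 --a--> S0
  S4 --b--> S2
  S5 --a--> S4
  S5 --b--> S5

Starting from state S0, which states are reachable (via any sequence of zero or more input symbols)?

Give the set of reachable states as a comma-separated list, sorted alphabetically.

BFS from S0:
  visit S0: S0--a-->S0 (seen), S0--b-->S5 (new)
  visit S5: S5--a-->S4 (new), S5--b-->S5 (seen)
  visit S4: S4--a-->S0 (seen), S4--b-->S2 (new)
  visit S2: S2--a-->S4 (seen), S2--b-->S1 (new)
  visit S1: S1--a-->S4 (seen), S1--b-->S4 (seen)

Answer: S0, S1, S2, S4, S5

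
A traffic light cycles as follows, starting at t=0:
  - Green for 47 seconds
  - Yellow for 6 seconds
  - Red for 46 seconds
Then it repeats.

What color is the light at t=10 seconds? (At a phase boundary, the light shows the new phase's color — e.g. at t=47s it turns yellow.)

Cycle length = 47 + 6 + 46 = 99s
t = 10, phase_t = 10 mod 99 = 10
10 < 47 (green end) → GREEN

Answer: green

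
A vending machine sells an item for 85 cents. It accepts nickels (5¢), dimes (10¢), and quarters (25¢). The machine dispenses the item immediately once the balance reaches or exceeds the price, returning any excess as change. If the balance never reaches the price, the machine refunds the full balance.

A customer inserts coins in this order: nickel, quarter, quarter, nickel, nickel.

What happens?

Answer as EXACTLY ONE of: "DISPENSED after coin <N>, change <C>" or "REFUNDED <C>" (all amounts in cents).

Answer: REFUNDED 65

Derivation:
Price: 85¢
Coin 1 (nickel, 5¢): balance = 5¢
Coin 2 (quarter, 25¢): balance = 30¢
Coin 3 (quarter, 25¢): balance = 55¢
Coin 4 (nickel, 5¢): balance = 60¢
Coin 5 (nickel, 5¢): balance = 65¢
All coins inserted, balance 65¢ < price 85¢ → REFUND 65¢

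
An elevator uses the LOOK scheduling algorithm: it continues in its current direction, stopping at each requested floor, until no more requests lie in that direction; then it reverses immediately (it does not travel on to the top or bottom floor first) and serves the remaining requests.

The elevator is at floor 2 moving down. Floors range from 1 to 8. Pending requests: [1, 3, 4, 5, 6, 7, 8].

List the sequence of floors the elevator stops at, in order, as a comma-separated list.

Current: 2, moving DOWN
Serve below first (descending): [1]
Then reverse, serve above (ascending): [3, 4, 5, 6, 7, 8]

Answer: 1, 3, 4, 5, 6, 7, 8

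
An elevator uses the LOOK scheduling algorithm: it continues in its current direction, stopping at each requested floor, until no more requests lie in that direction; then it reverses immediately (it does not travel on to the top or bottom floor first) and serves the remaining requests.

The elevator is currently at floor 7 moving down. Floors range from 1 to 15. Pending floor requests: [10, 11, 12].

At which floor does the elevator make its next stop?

Answer: 10

Derivation:
Current floor: 7, direction: down
Requests above: [10, 11, 12]
Requests below: []
Moving down but no requests below → reverse; nearest above is min([10, 11, 12]) = 10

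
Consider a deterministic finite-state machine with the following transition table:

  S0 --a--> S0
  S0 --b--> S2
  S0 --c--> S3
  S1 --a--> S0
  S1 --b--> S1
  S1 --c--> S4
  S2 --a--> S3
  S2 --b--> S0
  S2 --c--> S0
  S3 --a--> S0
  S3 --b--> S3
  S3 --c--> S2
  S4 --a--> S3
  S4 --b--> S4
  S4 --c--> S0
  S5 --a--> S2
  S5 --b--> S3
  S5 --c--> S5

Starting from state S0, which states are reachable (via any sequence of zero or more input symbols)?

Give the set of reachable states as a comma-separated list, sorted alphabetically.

Answer: S0, S2, S3

Derivation:
BFS from S0:
  visit S0: S0--a-->S0 (seen), S0--b-->S2 (new), S0--c-->S3 (new)
  visit S2: S2--a-->S3 (seen), S2--b-->S0 (seen), S2--c-->S0 (seen)
  visit S3: S3--a-->S0 (seen), S3--b-->S3 (seen), S3--c-->S2 (seen)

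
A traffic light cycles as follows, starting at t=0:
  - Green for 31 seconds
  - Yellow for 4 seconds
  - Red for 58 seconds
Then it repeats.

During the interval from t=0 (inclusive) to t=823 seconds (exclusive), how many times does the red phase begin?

Answer: 9

Derivation:
Cycle = 31+4+58 = 93s
red phase starts at t = k*93 + 35 for k=0,1,2,...
Need k*93+35 < 823 → k < 8.473
k ∈ {0, ..., 8} → 9 starts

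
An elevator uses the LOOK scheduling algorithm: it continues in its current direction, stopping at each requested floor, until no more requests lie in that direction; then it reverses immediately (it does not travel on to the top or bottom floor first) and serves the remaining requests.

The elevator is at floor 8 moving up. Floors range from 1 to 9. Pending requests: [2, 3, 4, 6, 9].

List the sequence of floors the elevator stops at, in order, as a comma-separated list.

Answer: 9, 6, 4, 3, 2

Derivation:
Current: 8, moving UP
Serve above first (ascending): [9]
Then reverse, serve below (descending): [6, 4, 3, 2]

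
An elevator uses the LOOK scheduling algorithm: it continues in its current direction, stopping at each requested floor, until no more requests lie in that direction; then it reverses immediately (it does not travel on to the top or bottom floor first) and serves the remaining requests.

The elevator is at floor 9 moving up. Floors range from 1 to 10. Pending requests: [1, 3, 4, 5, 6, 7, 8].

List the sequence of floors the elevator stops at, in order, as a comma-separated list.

Answer: 8, 7, 6, 5, 4, 3, 1

Derivation:
Current: 9, moving UP
Serve above first (ascending): []
Then reverse, serve below (descending): [8, 7, 6, 5, 4, 3, 1]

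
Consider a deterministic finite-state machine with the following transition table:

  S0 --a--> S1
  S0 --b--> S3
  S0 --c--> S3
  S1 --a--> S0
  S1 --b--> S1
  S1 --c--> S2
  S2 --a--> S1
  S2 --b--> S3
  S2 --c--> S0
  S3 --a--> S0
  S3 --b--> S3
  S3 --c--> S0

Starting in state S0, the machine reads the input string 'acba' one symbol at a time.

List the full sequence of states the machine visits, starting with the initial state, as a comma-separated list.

Answer: S0, S1, S2, S3, S0

Derivation:
Start: S0
  read 'a': S0 --a--> S1
  read 'c': S1 --c--> S2
  read 'b': S2 --b--> S3
  read 'a': S3 --a--> S0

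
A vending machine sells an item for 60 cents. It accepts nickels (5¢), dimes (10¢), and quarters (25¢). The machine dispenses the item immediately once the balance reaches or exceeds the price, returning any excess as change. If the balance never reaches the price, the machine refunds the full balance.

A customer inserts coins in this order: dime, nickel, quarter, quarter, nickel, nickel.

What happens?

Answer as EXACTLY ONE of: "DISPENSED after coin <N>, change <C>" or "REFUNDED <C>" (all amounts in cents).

Price: 60¢
Coin 1 (dime, 10¢): balance = 10¢
Coin 2 (nickel, 5¢): balance = 15¢
Coin 3 (quarter, 25¢): balance = 40¢
Coin 4 (quarter, 25¢): balance = 65¢
  → balance >= price → DISPENSE, change = 65 - 60 = 5¢

Answer: DISPENSED after coin 4, change 5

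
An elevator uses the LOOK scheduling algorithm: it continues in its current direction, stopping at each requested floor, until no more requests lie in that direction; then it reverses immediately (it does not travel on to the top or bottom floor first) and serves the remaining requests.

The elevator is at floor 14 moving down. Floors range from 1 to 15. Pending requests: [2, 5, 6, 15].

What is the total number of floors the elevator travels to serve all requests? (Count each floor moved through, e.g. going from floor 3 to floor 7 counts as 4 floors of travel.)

Start at floor 14 moving down, LOOK stop order: [6, 5, 2, 15]
  14 → 6: |6-14| = 8, total = 8
  6 → 5: |5-6| = 1, total = 9
  5 → 2: |2-5| = 3, total = 12
  2 → 15: |15-2| = 13, total = 25

Answer: 25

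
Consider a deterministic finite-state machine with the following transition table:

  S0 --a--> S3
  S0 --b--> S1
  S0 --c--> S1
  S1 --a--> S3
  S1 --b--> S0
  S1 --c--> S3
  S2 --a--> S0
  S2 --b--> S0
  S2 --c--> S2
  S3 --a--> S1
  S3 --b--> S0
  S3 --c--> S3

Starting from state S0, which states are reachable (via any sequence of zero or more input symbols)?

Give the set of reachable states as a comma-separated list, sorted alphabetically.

BFS from S0:
  visit S0: S0--a-->S3 (new), S0--b-->S1 (new), S0--c-->S1 (seen)
  visit S3: S3--a-->S1 (seen), S3--b-->S0 (seen), S3--c-->S3 (seen)
  visit S1: S1--a-->S3 (seen), S1--b-->S0 (seen), S1--c-->S3 (seen)

Answer: S0, S1, S3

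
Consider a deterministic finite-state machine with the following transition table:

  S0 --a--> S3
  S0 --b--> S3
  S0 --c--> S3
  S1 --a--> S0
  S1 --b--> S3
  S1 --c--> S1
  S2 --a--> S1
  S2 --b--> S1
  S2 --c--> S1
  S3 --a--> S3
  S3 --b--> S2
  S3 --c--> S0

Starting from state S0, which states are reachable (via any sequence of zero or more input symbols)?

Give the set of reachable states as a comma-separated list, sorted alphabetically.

Answer: S0, S1, S2, S3

Derivation:
BFS from S0:
  visit S0: S0--a-->S3 (new), S0--b-->S3 (seen), S0--c-->S3 (seen)
  visit S3: S3--a-->S3 (seen), S3--b-->S2 (new), S3--c-->S0 (seen)
  visit S2: S2--a-->S1 (new), S2--b-->S1 (seen), S2--c-->S1 (seen)
  visit S1: S1--a-->S0 (seen), S1--b-->S3 (seen), S1--c-->S1 (seen)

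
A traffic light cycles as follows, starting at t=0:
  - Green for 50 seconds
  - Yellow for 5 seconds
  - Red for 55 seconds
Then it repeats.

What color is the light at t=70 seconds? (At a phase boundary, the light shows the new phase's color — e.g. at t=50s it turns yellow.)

Cycle length = 50 + 5 + 55 = 110s
t = 70, phase_t = 70 mod 110 = 70
70 >= 55 → RED

Answer: red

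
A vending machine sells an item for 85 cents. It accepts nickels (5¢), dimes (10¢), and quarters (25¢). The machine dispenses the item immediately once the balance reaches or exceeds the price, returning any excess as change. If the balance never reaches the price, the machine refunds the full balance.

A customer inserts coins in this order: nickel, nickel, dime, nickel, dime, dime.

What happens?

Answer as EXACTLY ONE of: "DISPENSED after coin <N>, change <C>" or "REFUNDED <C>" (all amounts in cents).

Price: 85¢
Coin 1 (nickel, 5¢): balance = 5¢
Coin 2 (nickel, 5¢): balance = 10¢
Coin 3 (dime, 10¢): balance = 20¢
Coin 4 (nickel, 5¢): balance = 25¢
Coin 5 (dime, 10¢): balance = 35¢
Coin 6 (dime, 10¢): balance = 45¢
All coins inserted, balance 45¢ < price 85¢ → REFUND 45¢

Answer: REFUNDED 45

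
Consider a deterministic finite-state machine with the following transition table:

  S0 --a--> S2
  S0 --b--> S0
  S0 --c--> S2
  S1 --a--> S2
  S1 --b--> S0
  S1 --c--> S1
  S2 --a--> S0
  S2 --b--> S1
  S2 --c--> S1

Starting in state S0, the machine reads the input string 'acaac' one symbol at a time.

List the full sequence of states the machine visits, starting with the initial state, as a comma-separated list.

Answer: S0, S2, S1, S2, S0, S2

Derivation:
Start: S0
  read 'a': S0 --a--> S2
  read 'c': S2 --c--> S1
  read 'a': S1 --a--> S2
  read 'a': S2 --a--> S0
  read 'c': S0 --c--> S2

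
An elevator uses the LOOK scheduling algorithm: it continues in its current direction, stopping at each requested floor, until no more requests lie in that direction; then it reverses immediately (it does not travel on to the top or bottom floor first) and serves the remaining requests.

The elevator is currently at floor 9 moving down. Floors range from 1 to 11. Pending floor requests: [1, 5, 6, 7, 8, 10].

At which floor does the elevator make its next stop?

Current floor: 9, direction: down
Requests above: [10]
Requests below: [1, 5, 6, 7, 8]
Moving down and requests lie below → nearest below is max([1, 5, 6, 7, 8]) = 8

Answer: 8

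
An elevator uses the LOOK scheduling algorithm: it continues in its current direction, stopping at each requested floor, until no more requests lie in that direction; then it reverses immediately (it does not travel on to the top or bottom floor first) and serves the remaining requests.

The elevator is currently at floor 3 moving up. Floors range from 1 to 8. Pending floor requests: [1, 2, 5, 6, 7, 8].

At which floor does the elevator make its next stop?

Current floor: 3, direction: up
Requests above: [5, 6, 7, 8]
Requests below: [1, 2]
Moving up and requests lie above → nearest above is min([5, 6, 7, 8]) = 5

Answer: 5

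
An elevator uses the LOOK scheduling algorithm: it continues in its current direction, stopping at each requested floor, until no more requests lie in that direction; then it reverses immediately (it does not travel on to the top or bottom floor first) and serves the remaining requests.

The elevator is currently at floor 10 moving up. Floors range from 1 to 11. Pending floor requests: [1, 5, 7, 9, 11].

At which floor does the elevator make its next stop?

Current floor: 10, direction: up
Requests above: [11]
Requests below: [1, 5, 7, 9]
Moving up and requests lie above → nearest above is min([11]) = 11

Answer: 11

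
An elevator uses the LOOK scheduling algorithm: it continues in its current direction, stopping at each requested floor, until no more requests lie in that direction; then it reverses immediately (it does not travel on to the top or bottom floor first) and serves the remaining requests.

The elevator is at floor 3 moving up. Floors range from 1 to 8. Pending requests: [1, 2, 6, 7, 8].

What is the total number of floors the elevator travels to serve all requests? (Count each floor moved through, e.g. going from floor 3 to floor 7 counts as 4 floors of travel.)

Answer: 12

Derivation:
Start at floor 3 moving up, LOOK stop order: [6, 7, 8, 2, 1]
  3 → 6: |6-3| = 3, total = 3
  6 → 7: |7-6| = 1, total = 4
  7 → 8: |8-7| = 1, total = 5
  8 → 2: |2-8| = 6, total = 11
  2 → 1: |1-2| = 1, total = 12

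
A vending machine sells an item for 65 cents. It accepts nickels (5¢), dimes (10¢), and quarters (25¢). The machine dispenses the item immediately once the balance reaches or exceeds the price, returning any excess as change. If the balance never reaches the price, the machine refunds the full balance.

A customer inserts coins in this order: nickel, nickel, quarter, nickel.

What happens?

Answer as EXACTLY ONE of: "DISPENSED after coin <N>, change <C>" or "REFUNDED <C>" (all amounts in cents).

Price: 65¢
Coin 1 (nickel, 5¢): balance = 5¢
Coin 2 (nickel, 5¢): balance = 10¢
Coin 3 (quarter, 25¢): balance = 35¢
Coin 4 (nickel, 5¢): balance = 40¢
All coins inserted, balance 40¢ < price 65¢ → REFUND 40¢

Answer: REFUNDED 40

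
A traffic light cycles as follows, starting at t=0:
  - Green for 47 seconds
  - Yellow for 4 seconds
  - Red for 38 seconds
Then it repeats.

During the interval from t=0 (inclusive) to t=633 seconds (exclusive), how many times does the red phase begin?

Cycle = 47+4+38 = 89s
red phase starts at t = k*89 + 51 for k=0,1,2,...
Need k*89+51 < 633 → k < 6.539
k ∈ {0, ..., 6} → 7 starts

Answer: 7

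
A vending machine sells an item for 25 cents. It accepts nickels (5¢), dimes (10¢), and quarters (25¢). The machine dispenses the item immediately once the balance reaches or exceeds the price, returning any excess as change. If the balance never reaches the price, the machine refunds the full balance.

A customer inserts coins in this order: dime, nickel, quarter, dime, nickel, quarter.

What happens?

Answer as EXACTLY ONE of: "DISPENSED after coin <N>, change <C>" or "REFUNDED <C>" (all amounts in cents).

Price: 25¢
Coin 1 (dime, 10¢): balance = 10¢
Coin 2 (nickel, 5¢): balance = 15¢
Coin 3 (quarter, 25¢): balance = 40¢
  → balance >= price → DISPENSE, change = 40 - 25 = 15¢

Answer: DISPENSED after coin 3, change 15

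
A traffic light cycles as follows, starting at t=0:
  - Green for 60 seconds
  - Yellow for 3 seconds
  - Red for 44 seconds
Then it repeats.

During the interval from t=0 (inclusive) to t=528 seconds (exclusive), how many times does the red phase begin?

Cycle = 60+3+44 = 107s
red phase starts at t = k*107 + 63 for k=0,1,2,...
Need k*107+63 < 528 → k < 4.346
k ∈ {0, ..., 4} → 5 starts

Answer: 5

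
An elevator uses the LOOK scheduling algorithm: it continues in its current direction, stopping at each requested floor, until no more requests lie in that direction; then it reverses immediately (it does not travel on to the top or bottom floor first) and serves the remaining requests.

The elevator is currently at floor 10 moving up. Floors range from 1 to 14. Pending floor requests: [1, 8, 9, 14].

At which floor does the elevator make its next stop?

Current floor: 10, direction: up
Requests above: [14]
Requests below: [1, 8, 9]
Moving up and requests lie above → nearest above is min([14]) = 14

Answer: 14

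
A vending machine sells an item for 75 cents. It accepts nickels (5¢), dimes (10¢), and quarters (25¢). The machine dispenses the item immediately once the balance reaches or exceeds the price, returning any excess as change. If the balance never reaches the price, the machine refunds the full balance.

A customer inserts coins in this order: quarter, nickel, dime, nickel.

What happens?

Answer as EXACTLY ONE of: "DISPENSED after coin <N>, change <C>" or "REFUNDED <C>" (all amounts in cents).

Price: 75¢
Coin 1 (quarter, 25¢): balance = 25¢
Coin 2 (nickel, 5¢): balance = 30¢
Coin 3 (dime, 10¢): balance = 40¢
Coin 4 (nickel, 5¢): balance = 45¢
All coins inserted, balance 45¢ < price 75¢ → REFUND 45¢

Answer: REFUNDED 45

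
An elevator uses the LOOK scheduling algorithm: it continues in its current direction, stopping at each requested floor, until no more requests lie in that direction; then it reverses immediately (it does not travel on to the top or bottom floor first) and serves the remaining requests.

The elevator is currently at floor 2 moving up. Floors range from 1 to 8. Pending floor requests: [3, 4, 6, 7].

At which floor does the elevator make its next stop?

Answer: 3

Derivation:
Current floor: 2, direction: up
Requests above: [3, 4, 6, 7]
Requests below: []
Moving up and requests lie above → nearest above is min([3, 4, 6, 7]) = 3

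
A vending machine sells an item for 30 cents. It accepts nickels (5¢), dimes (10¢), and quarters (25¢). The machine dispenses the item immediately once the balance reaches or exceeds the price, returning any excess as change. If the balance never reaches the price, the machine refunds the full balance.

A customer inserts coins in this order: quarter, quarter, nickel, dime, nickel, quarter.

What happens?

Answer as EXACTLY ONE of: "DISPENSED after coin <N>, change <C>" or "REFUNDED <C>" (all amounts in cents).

Answer: DISPENSED after coin 2, change 20

Derivation:
Price: 30¢
Coin 1 (quarter, 25¢): balance = 25¢
Coin 2 (quarter, 25¢): balance = 50¢
  → balance >= price → DISPENSE, change = 50 - 30 = 20¢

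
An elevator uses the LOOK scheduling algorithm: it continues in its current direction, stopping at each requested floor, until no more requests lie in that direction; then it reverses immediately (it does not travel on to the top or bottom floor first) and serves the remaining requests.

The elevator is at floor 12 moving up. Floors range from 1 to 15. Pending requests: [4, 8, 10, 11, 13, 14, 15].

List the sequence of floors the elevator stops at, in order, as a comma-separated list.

Answer: 13, 14, 15, 11, 10, 8, 4

Derivation:
Current: 12, moving UP
Serve above first (ascending): [13, 14, 15]
Then reverse, serve below (descending): [11, 10, 8, 4]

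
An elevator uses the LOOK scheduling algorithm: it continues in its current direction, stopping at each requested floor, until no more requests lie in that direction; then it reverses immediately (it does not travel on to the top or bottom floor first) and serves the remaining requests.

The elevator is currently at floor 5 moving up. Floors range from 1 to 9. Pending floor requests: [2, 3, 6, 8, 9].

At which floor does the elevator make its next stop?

Current floor: 5, direction: up
Requests above: [6, 8, 9]
Requests below: [2, 3]
Moving up and requests lie above → nearest above is min([6, 8, 9]) = 6

Answer: 6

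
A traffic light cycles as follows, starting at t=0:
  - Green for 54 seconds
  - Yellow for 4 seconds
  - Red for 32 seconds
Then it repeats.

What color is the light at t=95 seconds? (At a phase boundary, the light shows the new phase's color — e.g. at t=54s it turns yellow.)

Answer: green

Derivation:
Cycle length = 54 + 4 + 32 = 90s
t = 95, phase_t = 95 mod 90 = 5
5 < 54 (green end) → GREEN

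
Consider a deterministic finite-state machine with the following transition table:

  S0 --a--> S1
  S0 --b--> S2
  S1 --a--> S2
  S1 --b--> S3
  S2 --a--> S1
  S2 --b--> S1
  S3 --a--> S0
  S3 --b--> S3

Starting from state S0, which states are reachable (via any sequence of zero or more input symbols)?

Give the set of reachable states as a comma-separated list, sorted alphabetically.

BFS from S0:
  visit S0: S0--a-->S1 (new), S0--b-->S2 (new)
  visit S1: S1--a-->S2 (seen), S1--b-->S3 (new)
  visit S2: S2--a-->S1 (seen), S2--b-->S1 (seen)
  visit S3: S3--a-->S0 (seen), S3--b-->S3 (seen)

Answer: S0, S1, S2, S3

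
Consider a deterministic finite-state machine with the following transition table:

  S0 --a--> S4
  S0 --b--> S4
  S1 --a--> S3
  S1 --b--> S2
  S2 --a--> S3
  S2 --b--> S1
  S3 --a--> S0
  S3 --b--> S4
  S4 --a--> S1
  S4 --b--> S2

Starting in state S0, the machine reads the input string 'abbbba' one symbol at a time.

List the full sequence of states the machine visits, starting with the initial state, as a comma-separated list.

Answer: S0, S4, S2, S1, S2, S1, S3

Derivation:
Start: S0
  read 'a': S0 --a--> S4
  read 'b': S4 --b--> S2
  read 'b': S2 --b--> S1
  read 'b': S1 --b--> S2
  read 'b': S2 --b--> S1
  read 'a': S1 --a--> S3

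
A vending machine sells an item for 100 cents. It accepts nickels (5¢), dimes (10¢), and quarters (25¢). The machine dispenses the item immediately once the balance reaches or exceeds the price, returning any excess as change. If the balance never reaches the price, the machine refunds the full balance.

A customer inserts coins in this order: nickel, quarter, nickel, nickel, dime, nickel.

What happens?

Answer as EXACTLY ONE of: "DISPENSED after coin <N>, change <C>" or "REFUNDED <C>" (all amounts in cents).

Price: 100¢
Coin 1 (nickel, 5¢): balance = 5¢
Coin 2 (quarter, 25¢): balance = 30¢
Coin 3 (nickel, 5¢): balance = 35¢
Coin 4 (nickel, 5¢): balance = 40¢
Coin 5 (dime, 10¢): balance = 50¢
Coin 6 (nickel, 5¢): balance = 55¢
All coins inserted, balance 55¢ < price 100¢ → REFUND 55¢

Answer: REFUNDED 55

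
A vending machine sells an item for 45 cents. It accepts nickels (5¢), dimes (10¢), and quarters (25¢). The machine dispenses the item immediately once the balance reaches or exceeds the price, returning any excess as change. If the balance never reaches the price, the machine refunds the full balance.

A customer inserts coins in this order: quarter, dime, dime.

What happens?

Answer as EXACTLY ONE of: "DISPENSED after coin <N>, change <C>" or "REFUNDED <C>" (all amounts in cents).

Price: 45¢
Coin 1 (quarter, 25¢): balance = 25¢
Coin 2 (dime, 10¢): balance = 35¢
Coin 3 (dime, 10¢): balance = 45¢
  → balance >= price → DISPENSE, change = 45 - 45 = 0¢

Answer: DISPENSED after coin 3, change 0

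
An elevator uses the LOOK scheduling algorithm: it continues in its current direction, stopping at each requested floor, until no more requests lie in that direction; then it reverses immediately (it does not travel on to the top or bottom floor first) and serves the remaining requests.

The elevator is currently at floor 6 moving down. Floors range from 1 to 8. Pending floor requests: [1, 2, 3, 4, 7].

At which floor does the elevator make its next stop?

Answer: 4

Derivation:
Current floor: 6, direction: down
Requests above: [7]
Requests below: [1, 2, 3, 4]
Moving down and requests lie below → nearest below is max([1, 2, 3, 4]) = 4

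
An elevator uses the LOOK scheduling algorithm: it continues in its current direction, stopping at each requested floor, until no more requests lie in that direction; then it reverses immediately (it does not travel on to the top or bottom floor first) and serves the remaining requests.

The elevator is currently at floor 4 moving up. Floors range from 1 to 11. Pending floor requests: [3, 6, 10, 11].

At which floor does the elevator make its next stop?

Current floor: 4, direction: up
Requests above: [6, 10, 11]
Requests below: [3]
Moving up and requests lie above → nearest above is min([6, 10, 11]) = 6

Answer: 6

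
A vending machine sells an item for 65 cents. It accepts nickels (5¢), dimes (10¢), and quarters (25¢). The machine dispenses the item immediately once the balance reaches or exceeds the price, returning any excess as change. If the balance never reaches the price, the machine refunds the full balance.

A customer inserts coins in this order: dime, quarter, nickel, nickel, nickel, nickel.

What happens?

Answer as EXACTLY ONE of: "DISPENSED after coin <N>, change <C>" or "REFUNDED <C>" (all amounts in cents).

Price: 65¢
Coin 1 (dime, 10¢): balance = 10¢
Coin 2 (quarter, 25¢): balance = 35¢
Coin 3 (nickel, 5¢): balance = 40¢
Coin 4 (nickel, 5¢): balance = 45¢
Coin 5 (nickel, 5¢): balance = 50¢
Coin 6 (nickel, 5¢): balance = 55¢
All coins inserted, balance 55¢ < price 65¢ → REFUND 55¢

Answer: REFUNDED 55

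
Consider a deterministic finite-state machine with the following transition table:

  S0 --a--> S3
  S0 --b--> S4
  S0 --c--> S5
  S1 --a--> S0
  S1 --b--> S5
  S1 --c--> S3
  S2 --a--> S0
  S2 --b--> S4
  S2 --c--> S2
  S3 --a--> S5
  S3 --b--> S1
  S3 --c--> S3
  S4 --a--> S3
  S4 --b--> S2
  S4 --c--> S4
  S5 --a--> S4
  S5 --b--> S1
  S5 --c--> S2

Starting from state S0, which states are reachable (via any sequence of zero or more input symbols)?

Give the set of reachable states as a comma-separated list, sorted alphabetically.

Answer: S0, S1, S2, S3, S4, S5

Derivation:
BFS from S0:
  visit S0: S0--a-->S3 (new), S0--b-->S4 (new), S0--c-->S5 (new)
  visit S3: S3--a-->S5 (seen), S3--b-->S1 (new), S3--c-->S3 (seen)
  visit S4: S4--a-->S3 (seen), S4--b-->S2 (new), S4--c-->S4 (seen)
  visit S5: S5--a-->S4 (seen), S5--b-->S1 (seen), S5--c-->S2 (seen)
  visit S1: S1--a-->S0 (seen), S1--b-->S5 (seen), S1--c-->S3 (seen)
  visit S2: S2--a-->S0 (seen), S2--b-->S4 (seen), S2--c-->S2 (seen)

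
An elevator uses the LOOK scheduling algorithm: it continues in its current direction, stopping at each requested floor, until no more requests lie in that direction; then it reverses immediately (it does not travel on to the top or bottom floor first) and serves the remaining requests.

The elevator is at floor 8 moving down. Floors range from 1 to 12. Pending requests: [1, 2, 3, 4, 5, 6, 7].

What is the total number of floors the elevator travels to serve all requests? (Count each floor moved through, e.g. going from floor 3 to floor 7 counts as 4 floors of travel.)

Start at floor 8 moving down, LOOK stop order: [7, 6, 5, 4, 3, 2, 1]
  8 → 7: |7-8| = 1, total = 1
  7 → 6: |6-7| = 1, total = 2
  6 → 5: |5-6| = 1, total = 3
  5 → 4: |4-5| = 1, total = 4
  4 → 3: |3-4| = 1, total = 5
  3 → 2: |2-3| = 1, total = 6
  2 → 1: |1-2| = 1, total = 7

Answer: 7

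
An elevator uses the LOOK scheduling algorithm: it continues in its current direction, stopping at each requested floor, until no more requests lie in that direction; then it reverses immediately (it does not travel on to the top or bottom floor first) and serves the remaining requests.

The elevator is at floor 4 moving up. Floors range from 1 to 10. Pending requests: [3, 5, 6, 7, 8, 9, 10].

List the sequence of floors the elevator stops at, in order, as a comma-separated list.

Current: 4, moving UP
Serve above first (ascending): [5, 6, 7, 8, 9, 10]
Then reverse, serve below (descending): [3]

Answer: 5, 6, 7, 8, 9, 10, 3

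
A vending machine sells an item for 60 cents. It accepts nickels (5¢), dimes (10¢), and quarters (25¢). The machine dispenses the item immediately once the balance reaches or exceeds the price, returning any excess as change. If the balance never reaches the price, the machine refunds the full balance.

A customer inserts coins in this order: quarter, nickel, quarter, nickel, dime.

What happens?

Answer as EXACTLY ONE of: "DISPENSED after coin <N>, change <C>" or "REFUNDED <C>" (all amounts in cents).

Answer: DISPENSED after coin 4, change 0

Derivation:
Price: 60¢
Coin 1 (quarter, 25¢): balance = 25¢
Coin 2 (nickel, 5¢): balance = 30¢
Coin 3 (quarter, 25¢): balance = 55¢
Coin 4 (nickel, 5¢): balance = 60¢
  → balance >= price → DISPENSE, change = 60 - 60 = 0¢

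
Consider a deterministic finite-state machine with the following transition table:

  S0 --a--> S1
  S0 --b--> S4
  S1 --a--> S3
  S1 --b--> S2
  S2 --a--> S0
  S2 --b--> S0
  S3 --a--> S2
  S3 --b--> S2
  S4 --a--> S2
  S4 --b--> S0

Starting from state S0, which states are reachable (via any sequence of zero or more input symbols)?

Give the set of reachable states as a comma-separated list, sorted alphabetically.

BFS from S0:
  visit S0: S0--a-->S1 (new), S0--b-->S4 (new)
  visit S1: S1--a-->S3 (new), S1--b-->S2 (new)
  visit S4: S4--a-->S2 (seen), S4--b-->S0 (seen)
  visit S3: S3--a-->S2 (seen), S3--b-->S2 (seen)
  visit S2: S2--a-->S0 (seen), S2--b-->S0 (seen)

Answer: S0, S1, S2, S3, S4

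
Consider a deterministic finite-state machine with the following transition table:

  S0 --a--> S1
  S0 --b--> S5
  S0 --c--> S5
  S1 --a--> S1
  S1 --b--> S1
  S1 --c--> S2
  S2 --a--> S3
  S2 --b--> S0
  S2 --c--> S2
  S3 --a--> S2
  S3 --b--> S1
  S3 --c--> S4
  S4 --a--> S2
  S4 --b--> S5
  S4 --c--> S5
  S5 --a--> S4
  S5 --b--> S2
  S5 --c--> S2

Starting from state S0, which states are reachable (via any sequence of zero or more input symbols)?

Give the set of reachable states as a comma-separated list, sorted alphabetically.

Answer: S0, S1, S2, S3, S4, S5

Derivation:
BFS from S0:
  visit S0: S0--a-->S1 (new), S0--b-->S5 (new), S0--c-->S5 (seen)
  visit S1: S1--a-->S1 (seen), S1--b-->S1 (seen), S1--c-->S2 (new)
  visit S5: S5--a-->S4 (new), S5--b-->S2 (seen), S5--c-->S2 (seen)
  visit S2: S2--a-->S3 (new), S2--b-->S0 (seen), S2--c-->S2 (seen)
  visit S4: S4--a-->S2 (seen), S4--b-->S5 (seen), S4--c-->S5 (seen)
  visit S3: S3--a-->S2 (seen), S3--b-->S1 (seen), S3--c-->S4 (seen)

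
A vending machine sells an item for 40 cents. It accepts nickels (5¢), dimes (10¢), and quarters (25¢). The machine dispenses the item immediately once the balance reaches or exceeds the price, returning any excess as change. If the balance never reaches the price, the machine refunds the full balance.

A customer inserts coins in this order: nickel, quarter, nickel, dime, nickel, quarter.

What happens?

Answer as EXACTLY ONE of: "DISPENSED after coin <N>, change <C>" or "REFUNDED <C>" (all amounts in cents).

Answer: DISPENSED after coin 4, change 5

Derivation:
Price: 40¢
Coin 1 (nickel, 5¢): balance = 5¢
Coin 2 (quarter, 25¢): balance = 30¢
Coin 3 (nickel, 5¢): balance = 35¢
Coin 4 (dime, 10¢): balance = 45¢
  → balance >= price → DISPENSE, change = 45 - 40 = 5¢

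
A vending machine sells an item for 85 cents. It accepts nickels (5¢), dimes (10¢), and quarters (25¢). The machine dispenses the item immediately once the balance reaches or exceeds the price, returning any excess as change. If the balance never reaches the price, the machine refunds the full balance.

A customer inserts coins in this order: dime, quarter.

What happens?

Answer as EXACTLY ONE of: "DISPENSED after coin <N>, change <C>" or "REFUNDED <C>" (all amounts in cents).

Answer: REFUNDED 35

Derivation:
Price: 85¢
Coin 1 (dime, 10¢): balance = 10¢
Coin 2 (quarter, 25¢): balance = 35¢
All coins inserted, balance 35¢ < price 85¢ → REFUND 35¢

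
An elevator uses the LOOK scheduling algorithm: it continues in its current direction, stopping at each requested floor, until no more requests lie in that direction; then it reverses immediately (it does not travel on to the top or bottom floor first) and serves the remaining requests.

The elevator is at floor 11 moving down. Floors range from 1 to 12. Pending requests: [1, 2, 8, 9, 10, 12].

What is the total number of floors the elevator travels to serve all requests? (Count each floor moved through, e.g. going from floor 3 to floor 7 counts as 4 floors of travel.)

Answer: 21

Derivation:
Start at floor 11 moving down, LOOK stop order: [10, 9, 8, 2, 1, 12]
  11 → 10: |10-11| = 1, total = 1
  10 → 9: |9-10| = 1, total = 2
  9 → 8: |8-9| = 1, total = 3
  8 → 2: |2-8| = 6, total = 9
  2 → 1: |1-2| = 1, total = 10
  1 → 12: |12-1| = 11, total = 21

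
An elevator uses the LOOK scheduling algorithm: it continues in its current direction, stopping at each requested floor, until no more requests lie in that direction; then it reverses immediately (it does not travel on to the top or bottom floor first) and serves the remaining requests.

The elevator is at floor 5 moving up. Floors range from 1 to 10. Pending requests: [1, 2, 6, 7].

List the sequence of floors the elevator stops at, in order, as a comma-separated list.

Answer: 6, 7, 2, 1

Derivation:
Current: 5, moving UP
Serve above first (ascending): [6, 7]
Then reverse, serve below (descending): [2, 1]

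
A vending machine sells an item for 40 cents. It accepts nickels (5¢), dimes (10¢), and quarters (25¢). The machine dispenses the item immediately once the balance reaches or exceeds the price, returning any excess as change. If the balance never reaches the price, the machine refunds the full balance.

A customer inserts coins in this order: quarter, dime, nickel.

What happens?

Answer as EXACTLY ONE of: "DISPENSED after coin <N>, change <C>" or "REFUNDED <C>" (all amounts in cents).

Price: 40¢
Coin 1 (quarter, 25¢): balance = 25¢
Coin 2 (dime, 10¢): balance = 35¢
Coin 3 (nickel, 5¢): balance = 40¢
  → balance >= price → DISPENSE, change = 40 - 40 = 0¢

Answer: DISPENSED after coin 3, change 0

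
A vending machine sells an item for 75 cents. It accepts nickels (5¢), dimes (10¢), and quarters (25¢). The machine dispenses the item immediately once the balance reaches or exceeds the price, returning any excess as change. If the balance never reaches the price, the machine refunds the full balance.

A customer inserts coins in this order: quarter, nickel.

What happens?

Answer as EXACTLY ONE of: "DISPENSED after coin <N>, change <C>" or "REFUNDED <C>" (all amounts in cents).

Answer: REFUNDED 30

Derivation:
Price: 75¢
Coin 1 (quarter, 25¢): balance = 25¢
Coin 2 (nickel, 5¢): balance = 30¢
All coins inserted, balance 30¢ < price 75¢ → REFUND 30¢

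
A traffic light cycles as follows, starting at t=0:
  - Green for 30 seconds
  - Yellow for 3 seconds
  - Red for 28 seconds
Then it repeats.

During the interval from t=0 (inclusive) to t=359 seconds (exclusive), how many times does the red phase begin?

Cycle = 30+3+28 = 61s
red phase starts at t = k*61 + 33 for k=0,1,2,...
Need k*61+33 < 359 → k < 5.344
k ∈ {0, ..., 5} → 6 starts

Answer: 6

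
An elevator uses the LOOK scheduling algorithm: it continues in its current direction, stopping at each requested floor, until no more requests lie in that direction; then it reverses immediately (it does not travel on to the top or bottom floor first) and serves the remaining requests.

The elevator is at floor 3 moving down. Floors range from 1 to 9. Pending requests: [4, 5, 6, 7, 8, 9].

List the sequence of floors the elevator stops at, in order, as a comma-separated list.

Answer: 4, 5, 6, 7, 8, 9

Derivation:
Current: 3, moving DOWN
Serve below first (descending): []
Then reverse, serve above (ascending): [4, 5, 6, 7, 8, 9]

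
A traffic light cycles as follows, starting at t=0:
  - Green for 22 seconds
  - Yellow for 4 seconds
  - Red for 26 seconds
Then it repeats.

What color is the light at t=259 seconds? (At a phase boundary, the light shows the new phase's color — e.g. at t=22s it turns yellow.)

Answer: red

Derivation:
Cycle length = 22 + 4 + 26 = 52s
t = 259, phase_t = 259 mod 52 = 51
51 >= 26 → RED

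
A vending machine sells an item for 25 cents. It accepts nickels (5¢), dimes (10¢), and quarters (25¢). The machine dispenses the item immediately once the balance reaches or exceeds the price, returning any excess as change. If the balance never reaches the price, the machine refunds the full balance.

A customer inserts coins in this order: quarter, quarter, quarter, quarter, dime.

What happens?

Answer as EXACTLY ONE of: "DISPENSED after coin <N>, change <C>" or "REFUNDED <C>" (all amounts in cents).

Price: 25¢
Coin 1 (quarter, 25¢): balance = 25¢
  → balance >= price → DISPENSE, change = 25 - 25 = 0¢

Answer: DISPENSED after coin 1, change 0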